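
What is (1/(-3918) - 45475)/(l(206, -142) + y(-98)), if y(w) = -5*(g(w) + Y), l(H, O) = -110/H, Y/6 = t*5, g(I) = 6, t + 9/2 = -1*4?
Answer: -18351618253/502209240 ≈ -36.542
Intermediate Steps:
t = -17/2 (t = -9/2 - 1*4 = -9/2 - 4 = -17/2 ≈ -8.5000)
Y = -255 (Y = 6*(-17/2*5) = 6*(-85/2) = -255)
y(w) = 1245 (y(w) = -5*(6 - 255) = -5*(-249) = 1245)
(1/(-3918) - 45475)/(l(206, -142) + y(-98)) = (1/(-3918) - 45475)/(-110/206 + 1245) = (-1/3918 - 45475)/(-110*1/206 + 1245) = -178171051/(3918*(-55/103 + 1245)) = -178171051/(3918*128180/103) = -178171051/3918*103/128180 = -18351618253/502209240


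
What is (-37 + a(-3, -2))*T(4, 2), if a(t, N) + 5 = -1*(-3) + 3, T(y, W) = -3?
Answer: 108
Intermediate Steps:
a(t, N) = 1 (a(t, N) = -5 + (-1*(-3) + 3) = -5 + (3 + 3) = -5 + 6 = 1)
(-37 + a(-3, -2))*T(4, 2) = (-37 + 1)*(-3) = -36*(-3) = 108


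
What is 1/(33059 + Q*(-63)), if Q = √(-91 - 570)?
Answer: 33059/1095520990 + 63*I*√661/1095520990 ≈ 3.0177e-5 + 1.4785e-6*I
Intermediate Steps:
Q = I*√661 (Q = √(-661) = I*√661 ≈ 25.71*I)
1/(33059 + Q*(-63)) = 1/(33059 + (I*√661)*(-63)) = 1/(33059 - 63*I*√661)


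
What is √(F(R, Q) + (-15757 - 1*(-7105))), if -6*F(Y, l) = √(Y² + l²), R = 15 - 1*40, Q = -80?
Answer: √(-311472 - 30*√281)/6 ≈ 93.091*I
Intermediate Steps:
R = -25 (R = 15 - 40 = -25)
F(Y, l) = -√(Y² + l²)/6
√(F(R, Q) + (-15757 - 1*(-7105))) = √(-√((-25)² + (-80)²)/6 + (-15757 - 1*(-7105))) = √(-√(625 + 6400)/6 + (-15757 + 7105)) = √(-5*√281/6 - 8652) = √(-8652 - 5*√281/6)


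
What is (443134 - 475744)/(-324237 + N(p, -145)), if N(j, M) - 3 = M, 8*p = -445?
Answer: 32610/324379 ≈ 0.10053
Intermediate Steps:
p = -445/8 (p = (1/8)*(-445) = -445/8 ≈ -55.625)
N(j, M) = 3 + M
(443134 - 475744)/(-324237 + N(p, -145)) = (443134 - 475744)/(-324237 + (3 - 145)) = -32610/(-324237 - 142) = -32610/(-324379) = -32610*(-1/324379) = 32610/324379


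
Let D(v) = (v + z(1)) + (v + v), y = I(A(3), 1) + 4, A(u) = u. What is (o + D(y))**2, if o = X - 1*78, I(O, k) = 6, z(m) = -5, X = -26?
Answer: 6241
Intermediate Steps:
y = 10 (y = 6 + 4 = 10)
o = -104 (o = -26 - 1*78 = -26 - 78 = -104)
D(v) = -5 + 3*v (D(v) = (v - 5) + (v + v) = (-5 + v) + 2*v = -5 + 3*v)
(o + D(y))**2 = (-104 + (-5 + 3*10))**2 = (-104 + (-5 + 30))**2 = (-104 + 25)**2 = (-79)**2 = 6241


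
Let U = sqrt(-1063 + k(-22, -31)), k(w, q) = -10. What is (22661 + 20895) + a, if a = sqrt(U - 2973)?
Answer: 43556 + sqrt(-2973 + I*sqrt(1073)) ≈ 43556.0 + 54.526*I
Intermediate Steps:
U = I*sqrt(1073) (U = sqrt(-1063 - 10) = sqrt(-1073) = I*sqrt(1073) ≈ 32.757*I)
a = sqrt(-2973 + I*sqrt(1073)) (a = sqrt(I*sqrt(1073) - 2973) = sqrt(-2973 + I*sqrt(1073)) ≈ 0.3004 + 54.526*I)
(22661 + 20895) + a = (22661 + 20895) + sqrt(-2973 + I*sqrt(1073)) = 43556 + sqrt(-2973 + I*sqrt(1073))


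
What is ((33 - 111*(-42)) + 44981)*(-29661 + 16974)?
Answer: -630239412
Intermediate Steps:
((33 - 111*(-42)) + 44981)*(-29661 + 16974) = ((33 + 4662) + 44981)*(-12687) = (4695 + 44981)*(-12687) = 49676*(-12687) = -630239412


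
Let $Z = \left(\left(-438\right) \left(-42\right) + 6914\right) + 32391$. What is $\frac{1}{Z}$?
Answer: $\frac{1}{57701} \approx 1.7331 \cdot 10^{-5}$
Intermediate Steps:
$Z = 57701$ ($Z = \left(18396 + 6914\right) + 32391 = 25310 + 32391 = 57701$)
$\frac{1}{Z} = \frac{1}{57701}$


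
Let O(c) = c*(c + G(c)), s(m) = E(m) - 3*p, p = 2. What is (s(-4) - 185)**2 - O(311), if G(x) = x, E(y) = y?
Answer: -155417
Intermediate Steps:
s(m) = -6 + m (s(m) = m - 3*2 = m - 6 = -6 + m)
O(c) = 2*c**2 (O(c) = c*(c + c) = c*(2*c) = 2*c**2)
(s(-4) - 185)**2 - O(311) = ((-6 - 4) - 185)**2 - 2*311**2 = (-10 - 185)**2 - 2*96721 = (-195)**2 - 1*193442 = 38025 - 193442 = -155417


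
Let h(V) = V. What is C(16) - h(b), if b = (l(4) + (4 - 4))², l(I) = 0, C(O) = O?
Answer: 16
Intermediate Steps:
b = 0 (b = (0 + (4 - 4))² = (0 + 0)² = 0² = 0)
C(16) - h(b) = 16 - 1*0 = 16 + 0 = 16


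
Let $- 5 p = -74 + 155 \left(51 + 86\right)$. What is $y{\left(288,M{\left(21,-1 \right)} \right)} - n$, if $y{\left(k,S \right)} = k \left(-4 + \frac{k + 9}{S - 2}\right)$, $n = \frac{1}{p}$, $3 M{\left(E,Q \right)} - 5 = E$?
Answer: $\frac{1235633137}{105805} \approx 11678.0$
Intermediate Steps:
$M{\left(E,Q \right)} = \frac{5}{3} + \frac{E}{3}$
$p = - \frac{21161}{5}$ ($p = - \frac{-74 + 155 \left(51 + 86\right)}{5} = - \frac{-74 + 155 \cdot 137}{5} = - \frac{-74 + 21235}{5} = \left(- \frac{1}{5}\right) 21161 = - \frac{21161}{5} \approx -4232.2$)
$n = - \frac{5}{21161}$ ($n = \frac{1}{- \frac{21161}{5}} = - \frac{5}{21161} \approx -0.00023628$)
$y{\left(k,S \right)} = k \left(-4 + \frac{9 + k}{-2 + S}\right)$
$y{\left(288,M{\left(21,-1 \right)} \right)} - n = \frac{288 \left(17 + 288 - 4 \left(\frac{5}{3} + \frac{1}{3} \cdot 21\right)\right)}{-2 + \left(\frac{5}{3} + \frac{1}{3} \cdot 21\right)} - - \frac{5}{21161} = \frac{288 \left(17 + 288 - 4 \left(\frac{5}{3} + 7\right)\right)}{-2 + \left(\frac{5}{3} + 7\right)} + \frac{5}{21161} = \frac{288 \left(17 + 288 - \frac{104}{3}\right)}{-2 + \frac{26}{3}} + \frac{5}{21161} = \frac{288 \left(17 + 288 - \frac{104}{3}\right)}{\frac{20}{3}} + \frac{5}{21161} = 288 \cdot \frac{3}{20} \cdot \frac{811}{3} + \frac{5}{21161} = \frac{58392}{5} + \frac{5}{21161} = \frac{1235633137}{105805}$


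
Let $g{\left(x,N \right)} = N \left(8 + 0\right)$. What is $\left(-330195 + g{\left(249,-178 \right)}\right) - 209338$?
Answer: $-540957$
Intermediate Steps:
$g{\left(x,N \right)} = 8 N$ ($g{\left(x,N \right)} = N 8 = 8 N$)
$\left(-330195 + g{\left(249,-178 \right)}\right) - 209338 = \left(-330195 + 8 \left(-178\right)\right) - 209338 = \left(-330195 - 1424\right) - 209338 = -331619 - 209338 = -540957$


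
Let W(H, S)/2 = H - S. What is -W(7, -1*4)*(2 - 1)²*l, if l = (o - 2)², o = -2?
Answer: -352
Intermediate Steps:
W(H, S) = -2*S + 2*H (W(H, S) = 2*(H - S) = -2*S + 2*H)
l = 16 (l = (-2 - 2)² = (-4)² = 16)
-W(7, -1*4)*(2 - 1)²*l = -(-(-2)*4 + 2*7)*(2 - 1)²*16 = -(-2*(-4) + 14)*1²*16 = -(8 + 14)*1*16 = -22*1*16 = -22*16 = -1*352 = -352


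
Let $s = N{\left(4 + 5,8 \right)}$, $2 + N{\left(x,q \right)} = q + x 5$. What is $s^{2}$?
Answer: $2601$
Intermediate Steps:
$N{\left(x,q \right)} = -2 + q + 5 x$ ($N{\left(x,q \right)} = -2 + \left(q + x 5\right) = -2 + \left(q + 5 x\right) = -2 + q + 5 x$)
$s = 51$ ($s = -2 + 8 + 5 \left(4 + 5\right) = -2 + 8 + 5 \cdot 9 = -2 + 8 + 45 = 51$)
$s^{2} = 51^{2} = 2601$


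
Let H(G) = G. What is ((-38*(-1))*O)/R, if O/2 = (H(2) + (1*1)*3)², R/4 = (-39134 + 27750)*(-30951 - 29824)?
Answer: 19/27674504 ≈ 6.8655e-7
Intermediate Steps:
R = 2767450400 (R = 4*((-39134 + 27750)*(-30951 - 29824)) = 4*(-11384*(-60775)) = 4*691862600 = 2767450400)
O = 50 (O = 2*(2 + (1*1)*3)² = 2*(2 + 1*3)² = 2*(2 + 3)² = 2*5² = 2*25 = 50)
((-38*(-1))*O)/R = (-38*(-1)*50)/2767450400 = (38*50)*(1/2767450400) = 1900*(1/2767450400) = 19/27674504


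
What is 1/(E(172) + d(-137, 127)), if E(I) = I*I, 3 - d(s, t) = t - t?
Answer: 1/29587 ≈ 3.3799e-5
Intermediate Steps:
d(s, t) = 3 (d(s, t) = 3 - (t - t) = 3 - 1*0 = 3 + 0 = 3)
E(I) = I**2
1/(E(172) + d(-137, 127)) = 1/(172**2 + 3) = 1/(29584 + 3) = 1/29587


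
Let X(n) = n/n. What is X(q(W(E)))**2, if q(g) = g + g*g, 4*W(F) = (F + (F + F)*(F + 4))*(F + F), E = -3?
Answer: 1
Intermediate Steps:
W(F) = F*(F + 2*F*(4 + F))/2 (W(F) = ((F + (F + F)*(F + 4))*(F + F))/4 = ((F + (2*F)*(4 + F))*(2*F))/4 = ((F + 2*F*(4 + F))*(2*F))/4 = (2*F*(F + 2*F*(4 + F)))/4 = F*(F + 2*F*(4 + F))/2)
q(g) = g + g**2
X(n) = 1
X(q(W(E)))**2 = 1**2 = 1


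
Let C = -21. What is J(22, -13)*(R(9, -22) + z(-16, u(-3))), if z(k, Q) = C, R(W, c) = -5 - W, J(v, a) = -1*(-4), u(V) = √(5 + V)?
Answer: -140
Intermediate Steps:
J(v, a) = 4
z(k, Q) = -21
J(22, -13)*(R(9, -22) + z(-16, u(-3))) = 4*((-5 - 1*9) - 21) = 4*((-5 - 9) - 21) = 4*(-14 - 21) = 4*(-35) = -140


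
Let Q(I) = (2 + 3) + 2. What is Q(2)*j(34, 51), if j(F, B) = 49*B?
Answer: 17493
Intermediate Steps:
Q(I) = 7 (Q(I) = 5 + 2 = 7)
Q(2)*j(34, 51) = 7*(49*51) = 7*2499 = 17493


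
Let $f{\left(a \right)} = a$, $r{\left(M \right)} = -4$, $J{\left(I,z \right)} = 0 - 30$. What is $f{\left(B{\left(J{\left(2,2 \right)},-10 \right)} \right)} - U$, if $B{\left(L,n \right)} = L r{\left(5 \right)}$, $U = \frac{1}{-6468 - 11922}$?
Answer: $\frac{2206801}{18390} \approx 120.0$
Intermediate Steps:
$J{\left(I,z \right)} = -30$ ($J{\left(I,z \right)} = 0 - 30 = -30$)
$U = - \frac{1}{18390}$ ($U = \frac{1}{-18390} = - \frac{1}{18390} \approx -5.4377 \cdot 10^{-5}$)
$B{\left(L,n \right)} = - 4 L$ ($B{\left(L,n \right)} = L \left(-4\right) = - 4 L$)
$f{\left(B{\left(J{\left(2,2 \right)},-10 \right)} \right)} - U = \left(-4\right) \left(-30\right) - - \frac{1}{18390} = 120 + \frac{1}{18390} = \frac{2206801}{18390}$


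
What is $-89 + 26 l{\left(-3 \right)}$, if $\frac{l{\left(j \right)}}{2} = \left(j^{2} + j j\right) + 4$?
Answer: $1055$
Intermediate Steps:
$l{\left(j \right)} = 8 + 4 j^{2}$ ($l{\left(j \right)} = 2 \left(\left(j^{2} + j j\right) + 4\right) = 2 \left(\left(j^{2} + j^{2}\right) + 4\right) = 2 \left(2 j^{2} + 4\right) = 2 \left(4 + 2 j^{2}\right) = 8 + 4 j^{2}$)
$-89 + 26 l{\left(-3 \right)} = -89 + 26 \left(8 + 4 \left(-3\right)^{2}\right) = -89 + 26 \left(8 + 4 \cdot 9\right) = -89 + 26 \left(8 + 36\right) = -89 + 26 \cdot 44 = -89 + 1144 = 1055$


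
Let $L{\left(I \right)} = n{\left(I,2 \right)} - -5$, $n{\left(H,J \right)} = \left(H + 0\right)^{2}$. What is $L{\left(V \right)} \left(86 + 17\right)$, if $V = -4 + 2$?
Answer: $927$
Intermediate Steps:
$V = -2$
$n{\left(H,J \right)} = H^{2}$
$L{\left(I \right)} = 5 + I^{2}$ ($L{\left(I \right)} = I^{2} - -5 = I^{2} + 5 = 5 + I^{2}$)
$L{\left(V \right)} \left(86 + 17\right) = \left(5 + \left(-2\right)^{2}\right) \left(86 + 17\right) = \left(5 + 4\right) 103 = 9 \cdot 103 = 927$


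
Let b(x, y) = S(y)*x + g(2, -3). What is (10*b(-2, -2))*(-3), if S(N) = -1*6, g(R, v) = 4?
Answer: -480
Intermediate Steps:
S(N) = -6
b(x, y) = 4 - 6*x (b(x, y) = -6*x + 4 = 4 - 6*x)
(10*b(-2, -2))*(-3) = (10*(4 - 6*(-2)))*(-3) = (10*(4 + 12))*(-3) = (10*16)*(-3) = 160*(-3) = -480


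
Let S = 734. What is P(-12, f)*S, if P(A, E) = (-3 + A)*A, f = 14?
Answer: 132120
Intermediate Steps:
P(A, E) = A*(-3 + A)
P(-12, f)*S = -12*(-3 - 12)*734 = -12*(-15)*734 = 180*734 = 132120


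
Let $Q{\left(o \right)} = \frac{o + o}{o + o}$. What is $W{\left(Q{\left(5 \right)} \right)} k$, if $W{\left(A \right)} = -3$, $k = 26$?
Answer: $-78$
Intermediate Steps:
$Q{\left(o \right)} = 1$ ($Q{\left(o \right)} = \frac{2 o}{2 o} = 2 o \frac{1}{2 o} = 1$)
$W{\left(Q{\left(5 \right)} \right)} k = \left(-3\right) 26 = -78$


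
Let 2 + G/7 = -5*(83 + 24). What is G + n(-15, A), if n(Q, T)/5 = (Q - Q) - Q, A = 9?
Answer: -3684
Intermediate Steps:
n(Q, T) = -5*Q (n(Q, T) = 5*((Q - Q) - Q) = 5*(0 - Q) = 5*(-Q) = -5*Q)
G = -3759 (G = -14 + 7*(-5*(83 + 24)) = -14 + 7*(-5*107) = -14 + 7*(-535) = -14 - 3745 = -3759)
G + n(-15, A) = -3759 - 5*(-15) = -3759 + 75 = -3684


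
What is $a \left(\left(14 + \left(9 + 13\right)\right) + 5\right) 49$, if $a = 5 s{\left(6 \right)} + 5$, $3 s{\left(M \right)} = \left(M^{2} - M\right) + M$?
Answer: $130585$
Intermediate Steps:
$s{\left(M \right)} = \frac{M^{2}}{3}$ ($s{\left(M \right)} = \frac{\left(M^{2} - M\right) + M}{3} = \frac{M^{2}}{3}$)
$a = 65$ ($a = 5 \frac{6^{2}}{3} + 5 = 5 \cdot \frac{1}{3} \cdot 36 + 5 = 5 \cdot 12 + 5 = 60 + 5 = 65$)
$a \left(\left(14 + \left(9 + 13\right)\right) + 5\right) 49 = 65 \left(\left(14 + \left(9 + 13\right)\right) + 5\right) 49 = 65 \left(\left(14 + 22\right) + 5\right) 49 = 65 \left(36 + 5\right) 49 = 65 \cdot 41 \cdot 49 = 2665 \cdot 49 = 130585$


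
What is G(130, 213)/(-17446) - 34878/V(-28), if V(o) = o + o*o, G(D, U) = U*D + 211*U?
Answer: -2512849/49959 ≈ -50.298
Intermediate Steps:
G(D, U) = 211*U + D*U (G(D, U) = D*U + 211*U = 211*U + D*U)
V(o) = o + o²
G(130, 213)/(-17446) - 34878/V(-28) = (213*(211 + 130))/(-17446) - 34878*(-1/(28*(1 - 28))) = (213*341)*(-1/17446) - 34878/((-28*(-27))) = 72633*(-1/17446) - 34878/756 = -6603/1586 - 34878*1/756 = -6603/1586 - 5813/126 = -2512849/49959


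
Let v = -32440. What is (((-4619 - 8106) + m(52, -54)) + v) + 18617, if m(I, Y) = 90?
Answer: -26458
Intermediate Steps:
(((-4619 - 8106) + m(52, -54)) + v) + 18617 = (((-4619 - 8106) + 90) - 32440) + 18617 = ((-12725 + 90) - 32440) + 18617 = (-12635 - 32440) + 18617 = -45075 + 18617 = -26458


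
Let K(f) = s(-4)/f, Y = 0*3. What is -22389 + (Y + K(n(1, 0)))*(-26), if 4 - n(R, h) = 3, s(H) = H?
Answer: -22285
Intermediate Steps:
n(R, h) = 1 (n(R, h) = 4 - 1*3 = 4 - 3 = 1)
Y = 0
K(f) = -4/f
-22389 + (Y + K(n(1, 0)))*(-26) = -22389 + (0 - 4/1)*(-26) = -22389 + (0 - 4*1)*(-26) = -22389 + (0 - 4)*(-26) = -22389 - 4*(-26) = -22389 + 104 = -22285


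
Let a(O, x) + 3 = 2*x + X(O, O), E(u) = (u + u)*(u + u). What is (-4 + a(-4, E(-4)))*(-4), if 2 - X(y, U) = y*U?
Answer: -428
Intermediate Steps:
X(y, U) = 2 - U*y (X(y, U) = 2 - y*U = 2 - U*y)
E(u) = 4*u² (E(u) = (2*u)*(2*u) = 4*u²)
a(O, x) = -1 - O² + 2*x (a(O, x) = -3 + (2*x + (2 - O*O)) = -3 + (2*x + (2 - O²)) = -3 + (2 - O² + 2*x) = -1 - O² + 2*x)
(-4 + a(-4, E(-4)))*(-4) = (-4 + (-1 - 1*(-4)² + 2*(4*(-4)²)))*(-4) = (-4 + (-1 - 1*16 + 2*(4*16)))*(-4) = (-4 + (-1 - 16 + 2*64))*(-4) = (-4 + (-1 - 16 + 128))*(-4) = (-4 + 111)*(-4) = 107*(-4) = -428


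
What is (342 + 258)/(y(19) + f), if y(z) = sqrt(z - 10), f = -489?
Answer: -100/81 ≈ -1.2346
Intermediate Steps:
y(z) = sqrt(-10 + z)
(342 + 258)/(y(19) + f) = (342 + 258)/(sqrt(-10 + 19) - 489) = 600/(sqrt(9) - 489) = 600/(3 - 489) = 600/(-486) = 600*(-1/486) = -100/81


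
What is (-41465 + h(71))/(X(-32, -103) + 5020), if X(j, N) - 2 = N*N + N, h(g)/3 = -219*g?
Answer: -11014/1941 ≈ -5.6744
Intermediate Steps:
h(g) = -657*g (h(g) = 3*(-219*g) = -657*g)
X(j, N) = 2 + N + N² (X(j, N) = 2 + (N*N + N) = 2 + (N² + N) = 2 + (N + N²) = 2 + N + N²)
(-41465 + h(71))/(X(-32, -103) + 5020) = (-41465 - 657*71)/((2 - 103 + (-103)²) + 5020) = (-41465 - 46647)/((2 - 103 + 10609) + 5020) = -88112/(10508 + 5020) = -88112/15528 = -88112*1/15528 = -11014/1941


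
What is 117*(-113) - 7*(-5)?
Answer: -13186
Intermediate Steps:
117*(-113) - 7*(-5) = -13221 + 35 = -13186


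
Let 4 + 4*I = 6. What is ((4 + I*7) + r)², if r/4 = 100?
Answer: 664225/4 ≈ 1.6606e+5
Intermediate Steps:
I = ½ (I = -1 + (¼)*6 = -1 + 3/2 = ½ ≈ 0.50000)
r = 400 (r = 4*100 = 400)
((4 + I*7) + r)² = ((4 + (½)*7) + 400)² = ((4 + 7/2) + 400)² = (15/2 + 400)² = (815/2)² = 664225/4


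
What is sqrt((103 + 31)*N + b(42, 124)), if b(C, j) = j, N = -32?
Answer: 2*I*sqrt(1041) ≈ 64.529*I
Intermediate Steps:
sqrt((103 + 31)*N + b(42, 124)) = sqrt((103 + 31)*(-32) + 124) = sqrt(134*(-32) + 124) = sqrt(-4288 + 124) = sqrt(-4164) = 2*I*sqrt(1041)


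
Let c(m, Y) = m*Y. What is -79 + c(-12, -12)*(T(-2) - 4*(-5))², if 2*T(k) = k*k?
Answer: 69617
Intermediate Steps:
T(k) = k²/2 (T(k) = (k*k)/2 = k²/2)
c(m, Y) = Y*m
-79 + c(-12, -12)*(T(-2) - 4*(-5))² = -79 + (-12*(-12))*((½)*(-2)² - 4*(-5))² = -79 + 144*((½)*4 + 20)² = -79 + 144*(2 + 20)² = -79 + 144*22² = -79 + 144*484 = -79 + 69696 = 69617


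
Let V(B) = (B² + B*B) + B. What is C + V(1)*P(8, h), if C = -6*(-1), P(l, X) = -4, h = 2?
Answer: -6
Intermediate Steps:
V(B) = B + 2*B² (V(B) = (B² + B²) + B = 2*B² + B = B + 2*B²)
C = 6
C + V(1)*P(8, h) = 6 + (1*(1 + 2*1))*(-4) = 6 + (1*(1 + 2))*(-4) = 6 + (1*3)*(-4) = 6 + 3*(-4) = 6 - 12 = -6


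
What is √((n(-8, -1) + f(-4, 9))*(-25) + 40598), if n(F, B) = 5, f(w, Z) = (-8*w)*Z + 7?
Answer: √33098 ≈ 181.93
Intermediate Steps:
f(w, Z) = 7 - 8*Z*w (f(w, Z) = -8*Z*w + 7 = 7 - 8*Z*w)
√((n(-8, -1) + f(-4, 9))*(-25) + 40598) = √((5 + (7 - 8*9*(-4)))*(-25) + 40598) = √((5 + (7 + 288))*(-25) + 40598) = √((5 + 295)*(-25) + 40598) = √(300*(-25) + 40598) = √(-7500 + 40598) = √33098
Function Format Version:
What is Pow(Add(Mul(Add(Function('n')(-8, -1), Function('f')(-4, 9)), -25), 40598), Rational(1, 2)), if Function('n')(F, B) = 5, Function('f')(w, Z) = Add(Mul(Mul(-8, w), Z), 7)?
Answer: Pow(33098, Rational(1, 2)) ≈ 181.93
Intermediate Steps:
Function('f')(w, Z) = Add(7, Mul(-8, Z, w)) (Function('f')(w, Z) = Add(Mul(-8, Z, w), 7) = Add(7, Mul(-8, Z, w)))
Pow(Add(Mul(Add(Function('n')(-8, -1), Function('f')(-4, 9)), -25), 40598), Rational(1, 2)) = Pow(Add(Mul(Add(5, Add(7, Mul(-8, 9, -4))), -25), 40598), Rational(1, 2)) = Pow(Add(Mul(Add(5, Add(7, 288)), -25), 40598), Rational(1, 2)) = Pow(Add(Mul(Add(5, 295), -25), 40598), Rational(1, 2)) = Pow(Add(Mul(300, -25), 40598), Rational(1, 2)) = Pow(Add(-7500, 40598), Rational(1, 2)) = Pow(33098, Rational(1, 2))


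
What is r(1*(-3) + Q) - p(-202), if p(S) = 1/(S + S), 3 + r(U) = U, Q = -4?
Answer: -4039/404 ≈ -9.9975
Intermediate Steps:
r(U) = -3 + U
p(S) = 1/(2*S)
r(1*(-3) + Q) - p(-202) = (-3 + (1*(-3) - 4)) - 1/(2*(-202)) = (-3 + (-3 - 4)) - (-1)/(2*202) = (-3 - 7) - 1*(-1/404) = -10 + 1/404 = -4039/404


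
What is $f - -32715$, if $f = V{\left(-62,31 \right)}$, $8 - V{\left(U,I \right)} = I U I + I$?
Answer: $92274$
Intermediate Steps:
$V{\left(U,I \right)} = 8 - I - U I^{2}$ ($V{\left(U,I \right)} = 8 - \left(I U I + I\right) = 8 - \left(U I^{2} + I\right) = 8 - \left(I + U I^{2}\right) = 8 - I - U I^{2}$)
$f = 59559$ ($f = 8 - 31 - - 62 \cdot 31^{2} = 8 - 31 - \left(-62\right) 961 = 8 - 31 + 59582 = 59559$)
$f - -32715 = 59559 - -32715 = 59559 + 32715 = 92274$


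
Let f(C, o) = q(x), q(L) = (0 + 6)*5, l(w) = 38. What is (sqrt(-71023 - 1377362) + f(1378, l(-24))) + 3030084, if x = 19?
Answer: 3030114 + I*sqrt(1448385) ≈ 3.0301e+6 + 1203.5*I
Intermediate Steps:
q(L) = 30 (q(L) = 6*5 = 30)
f(C, o) = 30
(sqrt(-71023 - 1377362) + f(1378, l(-24))) + 3030084 = (sqrt(-71023 - 1377362) + 30) + 3030084 = (sqrt(-1448385) + 30) + 3030084 = (I*sqrt(1448385) + 30) + 3030084 = (30 + I*sqrt(1448385)) + 3030084 = 3030114 + I*sqrt(1448385)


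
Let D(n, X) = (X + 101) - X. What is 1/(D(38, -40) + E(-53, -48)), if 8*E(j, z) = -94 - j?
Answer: 8/767 ≈ 0.010430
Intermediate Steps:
E(j, z) = -47/4 - j/8 (E(j, z) = (-94 - j)/8 = -47/4 - j/8)
D(n, X) = 101 (D(n, X) = (101 + X) - X = 101)
1/(D(38, -40) + E(-53, -48)) = 1/(101 + (-47/4 - 1/8*(-53))) = 1/(101 + (-47/4 + 53/8)) = 1/(101 - 41/8) = 1/(767/8) = 8/767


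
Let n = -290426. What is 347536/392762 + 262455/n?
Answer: -1074430187/57034148306 ≈ -0.018838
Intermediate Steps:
347536/392762 + 262455/n = 347536/392762 + 262455/(-290426) = 347536*(1/392762) + 262455*(-1/290426) = 173768/196381 - 262455/290426 = -1074430187/57034148306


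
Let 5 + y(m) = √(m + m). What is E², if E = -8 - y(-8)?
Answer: -7 + 24*I ≈ -7.0 + 24.0*I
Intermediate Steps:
y(m) = -5 + √2*√m (y(m) = -5 + √(m + m) = -5 + √(2*m) = -5 + √2*√m)
E = -3 - 4*I (E = -8 - (-5 + √2*√(-8)) = -8 - (-5 + √2*(2*I*√2)) = -8 - (-5 + 4*I) = -8 + (5 - 4*I) = -3 - 4*I ≈ -3.0 - 4.0*I)
E² = (-3 - 4*I)²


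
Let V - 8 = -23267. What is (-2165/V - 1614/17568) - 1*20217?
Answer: -152980574215/7566928 ≈ -20217.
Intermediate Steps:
V = -23259 (V = 8 - 23267 = -23259)
(-2165/V - 1614/17568) - 1*20217 = (-2165/(-23259) - 1614/17568) - 1*20217 = (-2165*(-1/23259) - 1614*1/17568) - 20217 = (2165/23259 - 269/2928) - 20217 = 9161/7566928 - 20217 = -152980574215/7566928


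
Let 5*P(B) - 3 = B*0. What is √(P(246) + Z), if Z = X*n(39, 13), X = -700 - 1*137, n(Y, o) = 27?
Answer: 4*I*√35310/5 ≈ 150.33*I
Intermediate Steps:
P(B) = ⅗ (P(B) = ⅗ + (B*0)/5 = ⅗ + (⅕)*0 = ⅗ + 0 = ⅗)
X = -837 (X = -700 - 137 = -837)
Z = -22599 (Z = -837*27 = -22599)
√(P(246) + Z) = √(⅗ - 22599) = √(-112992/5) = 4*I*√35310/5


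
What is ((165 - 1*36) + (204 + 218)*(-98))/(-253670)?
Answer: 41227/253670 ≈ 0.16252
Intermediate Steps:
((165 - 1*36) + (204 + 218)*(-98))/(-253670) = ((165 - 36) + 422*(-98))*(-1/253670) = (129 - 41356)*(-1/253670) = -41227*(-1/253670) = 41227/253670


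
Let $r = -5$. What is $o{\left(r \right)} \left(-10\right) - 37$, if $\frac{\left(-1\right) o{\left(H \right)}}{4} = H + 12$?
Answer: $243$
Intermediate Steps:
$o{\left(H \right)} = -48 - 4 H$ ($o{\left(H \right)} = - 4 \left(H + 12\right) = - 4 \left(12 + H\right) = -48 - 4 H$)
$o{\left(r \right)} \left(-10\right) - 37 = \left(-48 - -20\right) \left(-10\right) - 37 = \left(-48 + 20\right) \left(-10\right) - 37 = \left(-28\right) \left(-10\right) - 37 = 280 - 37 = 243$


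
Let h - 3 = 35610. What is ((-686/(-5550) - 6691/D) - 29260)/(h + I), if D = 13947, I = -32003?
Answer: -188743561534/23286259875 ≈ -8.1054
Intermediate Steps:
h = 35613 (h = 3 + 35610 = 35613)
((-686/(-5550) - 6691/D) - 29260)/(h + I) = ((-686/(-5550) - 6691/13947) - 29260)/(35613 - 32003) = ((-686*(-1/5550) - 6691*1/13947) - 29260)/3610 = ((343/2775 - 6691/13947) - 29260)*(1/3610) = (-4594568/12900975 - 29260)*(1/3610) = -377487123068/12900975*1/3610 = -188743561534/23286259875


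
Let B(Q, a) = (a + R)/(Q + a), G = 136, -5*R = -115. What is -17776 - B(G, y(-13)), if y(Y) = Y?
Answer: -2186458/123 ≈ -17776.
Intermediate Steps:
R = 23 (R = -⅕*(-115) = 23)
B(Q, a) = (23 + a)/(Q + a) (B(Q, a) = (a + 23)/(Q + a) = (23 + a)/(Q + a))
-17776 - B(G, y(-13)) = -17776 - (23 - 13)/(136 - 13) = -17776 - 10/123 = -2186458/123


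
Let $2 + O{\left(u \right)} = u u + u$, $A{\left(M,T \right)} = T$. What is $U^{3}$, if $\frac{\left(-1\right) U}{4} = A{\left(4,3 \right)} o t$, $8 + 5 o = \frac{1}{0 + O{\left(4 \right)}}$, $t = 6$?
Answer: $\frac{187149248}{125} \approx 1.4972 \cdot 10^{6}$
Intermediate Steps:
$O{\left(u \right)} = -2 + u + u^{2}$ ($O{\left(u \right)} = -2 + \left(u u + u\right) = -2 + \left(u^{2} + u\right) = -2 + \left(u + u^{2}\right) = -2 + u + u^{2}$)
$o = - \frac{143}{90}$ ($o = - \frac{8}{5} + \frac{1}{5 \left(0 + \left(-2 + 4 + 4^{2}\right)\right)} = - \frac{8}{5} + \frac{1}{5 \left(0 + \left(-2 + 4 + 16\right)\right)} = - \frac{8}{5} + \frac{1}{5 \left(0 + 18\right)} = - \frac{8}{5} + \frac{1}{5 \cdot 18} = - \frac{8}{5} + \frac{1}{5} \cdot \frac{1}{18} = - \frac{8}{5} + \frac{1}{90} = - \frac{143}{90} \approx -1.5889$)
$U = \frac{572}{5}$ ($U = - 4 \cdot 3 \left(- \frac{143}{90}\right) 6 = - 4 \left(\left(- \frac{143}{30}\right) 6\right) = \left(-4\right) \left(- \frac{143}{5}\right) = \frac{572}{5} \approx 114.4$)
$U^{3} = \left(\frac{572}{5}\right)^{3} = \frac{187149248}{125}$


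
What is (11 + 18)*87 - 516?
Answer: 2007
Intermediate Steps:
(11 + 18)*87 - 516 = 29*87 - 516 = 2523 - 516 = 2007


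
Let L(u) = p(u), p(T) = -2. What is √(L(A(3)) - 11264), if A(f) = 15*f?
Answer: I*√11266 ≈ 106.14*I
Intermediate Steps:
L(u) = -2
√(L(A(3)) - 11264) = √(-2 - 11264) = √(-11266) = I*√11266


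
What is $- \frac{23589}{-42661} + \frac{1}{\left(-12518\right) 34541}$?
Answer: $\frac{10199511747521}{18445943977318} \approx 0.55294$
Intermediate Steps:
$- \frac{23589}{-42661} + \frac{1}{\left(-12518\right) 34541} = \left(-23589\right) \left(- \frac{1}{42661}\right) - \frac{1}{432384238} = \frac{23589}{42661} - \frac{1}{432384238} = \frac{10199511747521}{18445943977318}$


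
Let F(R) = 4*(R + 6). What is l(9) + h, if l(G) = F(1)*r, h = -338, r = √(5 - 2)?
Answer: -338 + 28*√3 ≈ -289.50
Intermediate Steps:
F(R) = 24 + 4*R (F(R) = 4*(6 + R) = 24 + 4*R)
r = √3 ≈ 1.7320
l(G) = 28*√3 (l(G) = (24 + 4*1)*√3 = (24 + 4)*√3 = 28*√3)
l(9) + h = 28*√3 - 338 = -338 + 28*√3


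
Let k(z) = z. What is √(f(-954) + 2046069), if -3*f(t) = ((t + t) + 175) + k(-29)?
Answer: √18419907/3 ≈ 1430.6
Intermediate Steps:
f(t) = -146/3 - 2*t/3 (f(t) = -(((t + t) + 175) - 29)/3 = -((2*t + 175) - 29)/3 = -((175 + 2*t) - 29)/3 = -(146 + 2*t)/3 = -146/3 - 2*t/3)
√(f(-954) + 2046069) = √((-146/3 - ⅔*(-954)) + 2046069) = √((-146/3 + 636) + 2046069) = √(1762/3 + 2046069) = √(6139969/3) = √18419907/3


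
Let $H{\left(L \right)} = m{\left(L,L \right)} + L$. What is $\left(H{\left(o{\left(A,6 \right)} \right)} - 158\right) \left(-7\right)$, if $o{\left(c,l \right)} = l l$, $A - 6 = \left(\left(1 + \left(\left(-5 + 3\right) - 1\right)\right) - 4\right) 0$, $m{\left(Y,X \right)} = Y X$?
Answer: $-8218$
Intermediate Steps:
$m{\left(Y,X \right)} = X Y$
$A = 6$ ($A = 6 + \left(\left(1 + \left(\left(-5 + 3\right) - 1\right)\right) - 4\right) 0 = 6 + \left(\left(1 - 3\right) - 4\right) 0 = 6 + \left(-2 - 4\right) 0 = 6 - 0 = 6 + 0 = 6$)
$o{\left(c,l \right)} = l^{2}$
$H{\left(L \right)} = L + L^{2}$ ($H{\left(L \right)} = L L + L = L^{2} + L = L + L^{2}$)
$\left(H{\left(o{\left(A,6 \right)} \right)} - 158\right) \left(-7\right) = \left(6^{2} \left(1 + 6^{2}\right) - 158\right) \left(-7\right) = \left(36 \left(1 + 36\right) - 158\right) \left(-7\right) = \left(36 \cdot 37 - 158\right) \left(-7\right) = \left(1332 - 158\right) \left(-7\right) = 1174 \left(-7\right) = -8218$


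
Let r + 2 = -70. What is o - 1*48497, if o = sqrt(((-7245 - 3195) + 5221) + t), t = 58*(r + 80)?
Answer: -48497 + I*sqrt(4755) ≈ -48497.0 + 68.957*I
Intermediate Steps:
r = -72 (r = -2 - 70 = -72)
t = 464 (t = 58*(-72 + 80) = 58*8 = 464)
o = I*sqrt(4755) (o = sqrt(((-7245 - 3195) + 5221) + 464) = sqrt((-10440 + 5221) + 464) = sqrt(-5219 + 464) = sqrt(-4755) = I*sqrt(4755) ≈ 68.957*I)
o - 1*48497 = I*sqrt(4755) - 1*48497 = I*sqrt(4755) - 48497 = -48497 + I*sqrt(4755)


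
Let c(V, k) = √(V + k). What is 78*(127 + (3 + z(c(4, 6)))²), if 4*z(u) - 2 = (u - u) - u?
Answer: 43641/4 - 273*√10/2 ≈ 10479.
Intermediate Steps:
z(u) = ½ - u/4 (z(u) = ½ + ((u - u) - u)/4 = ½ + (0 - u)/4 = ½ + (-u)/4 = ½ - u/4)
78*(127 + (3 + z(c(4, 6)))²) = 78*(127 + (3 + (½ - √(4 + 6)/4))²) = 78*(127 + (3 + (½ - √10/4))²) = 78*(127 + (7/2 - √10/4)²) = 9906 + 78*(7/2 - √10/4)²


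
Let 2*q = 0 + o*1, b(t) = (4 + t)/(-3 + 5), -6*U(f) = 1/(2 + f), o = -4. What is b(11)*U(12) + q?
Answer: -117/56 ≈ -2.0893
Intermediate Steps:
U(f) = -1/(6*(2 + f))
b(t) = 2 + t/2 (b(t) = (4 + t)/2 = (4 + t)*(1/2) = 2 + t/2)
q = -2 (q = (0 - 4*1)/2 = (0 - 4)/2 = (1/2)*(-4) = -2)
b(11)*U(12) + q = (2 + (1/2)*11)*(-1/(12 + 6*12)) - 2 = (2 + 11/2)*(-1/(12 + 72)) - 2 = 15*(-1/84)/2 - 2 = 15*(-1*1/84)/2 - 2 = (15/2)*(-1/84) - 2 = -5/56 - 2 = -117/56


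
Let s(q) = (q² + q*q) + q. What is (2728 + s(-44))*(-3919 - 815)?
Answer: -31036104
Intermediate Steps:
s(q) = q + 2*q² (s(q) = (q² + q²) + q = 2*q² + q = q + 2*q²)
(2728 + s(-44))*(-3919 - 815) = (2728 - 44*(1 + 2*(-44)))*(-3919 - 815) = (2728 - 44*(1 - 88))*(-4734) = (2728 - 44*(-87))*(-4734) = (2728 + 3828)*(-4734) = 6556*(-4734) = -31036104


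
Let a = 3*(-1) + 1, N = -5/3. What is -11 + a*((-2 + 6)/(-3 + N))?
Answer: -65/7 ≈ -9.2857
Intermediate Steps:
N = -5/3 (N = -5*⅓ = -5/3 ≈ -1.6667)
a = -2 (a = -3 + 1 = -2)
-11 + a*((-2 + 6)/(-3 + N)) = -11 - 2*(-2 + 6)/(-3 - 5/3) = -11 - 8/(-14/3) = -11 - 8*(-3)/14 = -11 - 2*(-6/7) = -11 + 12/7 = -65/7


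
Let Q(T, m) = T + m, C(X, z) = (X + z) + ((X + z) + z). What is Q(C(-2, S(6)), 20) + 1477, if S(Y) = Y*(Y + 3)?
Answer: 1655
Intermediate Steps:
S(Y) = Y*(3 + Y)
C(X, z) = 2*X + 3*z (C(X, z) = (X + z) + (X + 2*z) = 2*X + 3*z)
Q(C(-2, S(6)), 20) + 1477 = ((2*(-2) + 3*(6*(3 + 6))) + 20) + 1477 = ((-4 + 3*(6*9)) + 20) + 1477 = ((-4 + 3*54) + 20) + 1477 = ((-4 + 162) + 20) + 1477 = (158 + 20) + 1477 = 178 + 1477 = 1655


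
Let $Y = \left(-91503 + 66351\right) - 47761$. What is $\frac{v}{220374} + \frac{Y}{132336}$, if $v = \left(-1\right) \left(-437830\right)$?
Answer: $\frac{2326252301}{1620189648} \approx 1.4358$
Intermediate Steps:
$Y = -72913$ ($Y = -25152 - 47761 = -72913$)
$v = 437830$
$\frac{v}{220374} + \frac{Y}{132336} = \frac{437830}{220374} - \frac{72913}{132336} = 437830 \cdot \frac{1}{220374} - \frac{72913}{132336} = \frac{218915}{110187} - \frac{72913}{132336} = \frac{2326252301}{1620189648}$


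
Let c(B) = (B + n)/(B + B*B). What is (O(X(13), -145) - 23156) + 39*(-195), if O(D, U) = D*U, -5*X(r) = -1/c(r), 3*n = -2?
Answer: -1153991/37 ≈ -31189.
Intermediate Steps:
n = -⅔ (n = (⅓)*(-2) = -⅔ ≈ -0.66667)
c(B) = (-⅔ + B)/(B + B²) (c(B) = (B - ⅔)/(B + B*B) = (-⅔ + B)/(B + B²))
X(r) = r*(1 + r)/(5*(-⅔ + r)) (X(r) = -(-1)/(5*((-⅔ + r)/(r*(1 + r)))) = -(-1)*r*(1 + r)/(-⅔ + r)/5 = -(-1)*r*(1 + r)/(5*(-⅔ + r)) = r*(1 + r)/(5*(-⅔ + r)))
(O(X(13), -145) - 23156) + 39*(-195) = (((⅗)*13*(1 + 13)/(-2 + 3*13))*(-145) - 23156) + 39*(-195) = (((⅗)*13*14/(-2 + 39))*(-145) - 23156) - 7605 = (((⅗)*13*14/37)*(-145) - 23156) - 7605 = (((⅗)*13*(1/37)*14)*(-145) - 23156) - 7605 = ((546/185)*(-145) - 23156) - 7605 = (-15834/37 - 23156) - 7605 = -872606/37 - 7605 = -1153991/37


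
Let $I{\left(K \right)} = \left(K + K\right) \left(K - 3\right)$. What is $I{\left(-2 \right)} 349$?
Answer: $6980$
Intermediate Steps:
$I{\left(K \right)} = 2 K \left(-3 + K\right)$
$I{\left(-2 \right)} 349 = 2 \left(-2\right) \left(-3 - 2\right) 349 = 2 \left(-2\right) \left(-5\right) 349 = 20 \cdot 349 = 6980$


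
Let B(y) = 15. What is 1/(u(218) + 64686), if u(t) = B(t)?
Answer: 1/64701 ≈ 1.5456e-5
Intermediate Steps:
u(t) = 15
1/(u(218) + 64686) = 1/(15 + 64686) = 1/64701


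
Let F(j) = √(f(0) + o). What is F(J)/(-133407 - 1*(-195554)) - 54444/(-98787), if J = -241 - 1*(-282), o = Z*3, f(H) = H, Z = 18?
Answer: 1396/2533 + 3*√6/62147 ≈ 0.55124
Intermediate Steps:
o = 54 (o = 18*3 = 54)
J = 41 (J = -241 + 282 = 41)
F(j) = 3*√6 (F(j) = √(0 + 54) = √54 = 3*√6)
F(J)/(-133407 - 1*(-195554)) - 54444/(-98787) = (3*√6)/(-133407 - 1*(-195554)) - 54444/(-98787) = (3*√6)/(-133407 + 195554) - 54444*(-1/98787) = (3*√6)/62147 + 1396/2533 = (3*√6)*(1/62147) + 1396/2533 = 3*√6/62147 + 1396/2533 = 1396/2533 + 3*√6/62147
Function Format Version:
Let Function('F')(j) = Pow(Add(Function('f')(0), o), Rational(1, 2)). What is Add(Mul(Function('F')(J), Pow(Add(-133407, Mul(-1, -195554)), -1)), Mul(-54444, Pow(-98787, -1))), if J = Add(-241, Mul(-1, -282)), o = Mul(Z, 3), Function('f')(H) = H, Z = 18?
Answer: Add(Rational(1396, 2533), Mul(Rational(3, 62147), Pow(6, Rational(1, 2)))) ≈ 0.55124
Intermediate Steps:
o = 54 (o = Mul(18, 3) = 54)
J = 41 (J = Add(-241, 282) = 41)
Function('F')(j) = Mul(3, Pow(6, Rational(1, 2))) (Function('F')(j) = Pow(Add(0, 54), Rational(1, 2)) = Pow(54, Rational(1, 2)) = Mul(3, Pow(6, Rational(1, 2))))
Add(Mul(Function('F')(J), Pow(Add(-133407, Mul(-1, -195554)), -1)), Mul(-54444, Pow(-98787, -1))) = Add(Mul(Mul(3, Pow(6, Rational(1, 2))), Pow(Add(-133407, Mul(-1, -195554)), -1)), Mul(-54444, Pow(-98787, -1))) = Add(Mul(Mul(3, Pow(6, Rational(1, 2))), Pow(Add(-133407, 195554), -1)), Mul(-54444, Rational(-1, 98787))) = Add(Mul(Mul(3, Pow(6, Rational(1, 2))), Pow(62147, -1)), Rational(1396, 2533)) = Add(Mul(Mul(3, Pow(6, Rational(1, 2))), Rational(1, 62147)), Rational(1396, 2533)) = Add(Mul(Rational(3, 62147), Pow(6, Rational(1, 2))), Rational(1396, 2533)) = Add(Rational(1396, 2533), Mul(Rational(3, 62147), Pow(6, Rational(1, 2))))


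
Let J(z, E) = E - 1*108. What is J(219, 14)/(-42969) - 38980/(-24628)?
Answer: 419311663/264560133 ≈ 1.5849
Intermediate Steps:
J(z, E) = -108 + E (J(z, E) = E - 108 = -108 + E)
J(219, 14)/(-42969) - 38980/(-24628) = (-108 + 14)/(-42969) - 38980/(-24628) = -94*(-1/42969) - 38980*(-1/24628) = 94/42969 + 9745/6157 = 419311663/264560133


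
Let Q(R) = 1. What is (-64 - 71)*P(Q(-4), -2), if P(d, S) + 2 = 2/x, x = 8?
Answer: 945/4 ≈ 236.25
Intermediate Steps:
P(d, S) = -7/4 (P(d, S) = -2 + 2/8 = -2 + 2*(⅛) = -2 + ¼ = -7/4)
(-64 - 71)*P(Q(-4), -2) = (-64 - 71)*(-7/4) = -135*(-7/4) = 945/4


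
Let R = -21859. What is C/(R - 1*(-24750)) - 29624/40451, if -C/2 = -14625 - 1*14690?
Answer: 2285999146/116943841 ≈ 19.548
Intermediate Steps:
C = 58630 (C = -2*(-14625 - 1*14690) = -2*(-14625 - 14690) = -2*(-29315) = 58630)
C/(R - 1*(-24750)) - 29624/40451 = 58630/(-21859 - 1*(-24750)) - 29624/40451 = 58630/(-21859 + 24750) - 29624*1/40451 = 58630/2891 - 29624/40451 = 2285999146/116943841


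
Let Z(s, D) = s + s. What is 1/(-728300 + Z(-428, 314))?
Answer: -1/729156 ≈ -1.3714e-6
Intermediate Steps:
Z(s, D) = 2*s
1/(-728300 + Z(-428, 314)) = 1/(-728300 + 2*(-428)) = 1/(-728300 - 856) = 1/(-729156) = -1/729156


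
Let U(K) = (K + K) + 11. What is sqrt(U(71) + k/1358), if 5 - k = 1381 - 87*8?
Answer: sqrt(70308413)/679 ≈ 12.349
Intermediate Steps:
U(K) = 11 + 2*K (U(K) = 2*K + 11 = 11 + 2*K)
k = -680 (k = 5 - (1381 - 87*8) = 5 - (1381 - 696) = 5 - 1*685 = 5 - 685 = -680)
sqrt(U(71) + k/1358) = sqrt((11 + 2*71) - 680/1358) = sqrt((11 + 142) - 680*1/1358) = sqrt(153 - 340/679) = sqrt(103547/679) = sqrt(70308413)/679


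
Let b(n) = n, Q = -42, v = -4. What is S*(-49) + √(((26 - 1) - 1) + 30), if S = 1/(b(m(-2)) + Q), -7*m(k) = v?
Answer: 343/290 + 3*√6 ≈ 8.5312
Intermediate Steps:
m(k) = 4/7 (m(k) = -⅐*(-4) = 4/7)
S = -7/290 (S = 1/(4/7 - 42) = 1/(-290/7) = -7/290 ≈ -0.024138)
S*(-49) + √(((26 - 1) - 1) + 30) = -7/290*(-49) + √(((26 - 1) - 1) + 30) = 343/290 + √((25 - 1) + 30) = 343/290 + √(24 + 30) = 343/290 + √54 = 343/290 + 3*√6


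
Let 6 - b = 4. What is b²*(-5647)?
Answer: -22588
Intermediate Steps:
b = 2 (b = 6 - 1*4 = 6 - 4 = 2)
b²*(-5647) = 2²*(-5647) = 4*(-5647) = -22588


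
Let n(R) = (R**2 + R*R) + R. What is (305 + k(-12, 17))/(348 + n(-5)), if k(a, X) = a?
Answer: 293/393 ≈ 0.74555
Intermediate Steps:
n(R) = R + 2*R**2 (n(R) = (R**2 + R**2) + R = 2*R**2 + R = R + 2*R**2)
(305 + k(-12, 17))/(348 + n(-5)) = (305 - 12)/(348 - 5*(1 + 2*(-5))) = 293/(348 - 5*(1 - 10)) = 293/(348 - 5*(-9)) = 293/(348 + 45) = 293/393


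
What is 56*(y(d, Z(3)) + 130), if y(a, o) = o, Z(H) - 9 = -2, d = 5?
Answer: 7672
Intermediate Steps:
Z(H) = 7 (Z(H) = 9 - 2 = 7)
56*(y(d, Z(3)) + 130) = 56*(7 + 130) = 56*137 = 7672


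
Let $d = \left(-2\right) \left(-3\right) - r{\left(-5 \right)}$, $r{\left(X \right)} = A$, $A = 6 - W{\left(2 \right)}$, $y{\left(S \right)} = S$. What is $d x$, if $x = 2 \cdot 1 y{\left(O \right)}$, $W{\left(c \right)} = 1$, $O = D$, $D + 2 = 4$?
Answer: $4$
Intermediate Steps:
$D = 2$ ($D = -2 + 4 = 2$)
$O = 2$
$A = 5$ ($A = 6 - 1 = 5$)
$r{\left(X \right)} = 5$
$d = 1$ ($d = \left(-2\right) \left(-3\right) - 5 = 6 - 5 = 1$)
$x = 4$ ($x = 2 \cdot 1 \cdot 2 = 2 \cdot 2 = 4$)
$d x = 1 \cdot 4 = 4$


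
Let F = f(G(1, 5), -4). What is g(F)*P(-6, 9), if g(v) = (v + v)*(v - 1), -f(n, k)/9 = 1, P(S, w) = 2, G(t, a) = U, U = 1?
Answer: 360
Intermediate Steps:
G(t, a) = 1
f(n, k) = -9 (f(n, k) = -9*1 = -9)
F = -9
g(v) = 2*v*(-1 + v) (g(v) = (2*v)*(-1 + v) = 2*v*(-1 + v))
g(F)*P(-6, 9) = (2*(-9)*(-1 - 9))*2 = (2*(-9)*(-10))*2 = 180*2 = 360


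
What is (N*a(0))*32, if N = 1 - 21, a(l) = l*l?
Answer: 0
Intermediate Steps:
a(l) = l²
N = -20
(N*a(0))*32 = -20*0²*32 = -20*0*32 = 0*32 = 0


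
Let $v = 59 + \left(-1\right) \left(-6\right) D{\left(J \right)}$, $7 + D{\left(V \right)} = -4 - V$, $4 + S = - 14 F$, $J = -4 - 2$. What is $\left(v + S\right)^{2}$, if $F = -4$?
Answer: $6561$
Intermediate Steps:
$J = -6$ ($J = -4 - 2 = -6$)
$S = 52$ ($S = -4 - -56 = -4 + 56 = 52$)
$D{\left(V \right)} = -11 - V$ ($D{\left(V \right)} = -7 - \left(4 + V\right) = -11 - V$)
$v = 29$ ($v = 59 + \left(-1\right) \left(-6\right) \left(-11 - -6\right) = 59 + 6 \left(-11 + 6\right) = 59 + 6 \left(-5\right) = 59 - 30 = 29$)
$\left(v + S\right)^{2} = \left(29 + 52\right)^{2} = 81^{2} = 6561$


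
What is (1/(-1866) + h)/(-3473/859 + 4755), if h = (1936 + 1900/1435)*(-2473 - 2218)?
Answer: -4180751949579581/2185585461024 ≈ -1912.9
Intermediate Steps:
h = -2608252292/287 (h = (1936 + 1900*(1/1435))*(-4691) = (1936 + 380/287)*(-4691) = (556012/287)*(-4691) = -2608252292/287 ≈ -9.0880e+6)
(1/(-1866) + h)/(-3473/859 + 4755) = (1/(-1866) - 2608252292/287)/(-3473/859 + 4755) = (-1/1866 - 2608252292/287)/(-3473*1/859 + 4755) = -4866998777159/(535542*(-3473/859 + 4755)) = -4866998777159/(535542*4081072/859) = -4866998777159/535542*859/4081072 = -4180751949579581/2185585461024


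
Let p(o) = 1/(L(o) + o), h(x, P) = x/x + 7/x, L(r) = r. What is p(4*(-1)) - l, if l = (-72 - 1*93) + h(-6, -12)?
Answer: 3961/24 ≈ 165.04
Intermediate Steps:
h(x, P) = 1 + 7/x
p(o) = 1/(2*o) (p(o) = 1/(o + o) = 1/(2*o))
l = -991/6 (l = (-72 - 1*93) + (7 - 6)/(-6) = (-72 - 93) - ⅙*1 = -165 - ⅙ = -991/6 ≈ -165.17)
p(4*(-1)) - l = 1/(2*((4*(-1)))) - 1*(-991/6) = (½)/(-4) + 991/6 = (½)*(-¼) + 991/6 = -⅛ + 991/6 = 3961/24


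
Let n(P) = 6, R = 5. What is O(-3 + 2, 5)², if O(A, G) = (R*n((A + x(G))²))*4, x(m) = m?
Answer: 14400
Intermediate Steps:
O(A, G) = 120 (O(A, G) = (5*6)*4 = 30*4 = 120)
O(-3 + 2, 5)² = 120² = 14400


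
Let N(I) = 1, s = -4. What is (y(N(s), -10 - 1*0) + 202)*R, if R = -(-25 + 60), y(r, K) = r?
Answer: -7105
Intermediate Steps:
R = -35 (R = -1*35 = -35)
(y(N(s), -10 - 1*0) + 202)*R = (1 + 202)*(-35) = 203*(-35) = -7105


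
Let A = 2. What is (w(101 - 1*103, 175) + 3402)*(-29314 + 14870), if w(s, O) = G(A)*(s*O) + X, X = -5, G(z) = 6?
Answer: -18733868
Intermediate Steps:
w(s, O) = -5 + 6*O*s (w(s, O) = 6*(s*O) - 5 = 6*(O*s) - 5 = 6*O*s - 5 = -5 + 6*O*s)
(w(101 - 1*103, 175) + 3402)*(-29314 + 14870) = ((-5 + 6*175*(101 - 1*103)) + 3402)*(-29314 + 14870) = ((-5 + 6*175*(101 - 103)) + 3402)*(-14444) = ((-5 + 6*175*(-2)) + 3402)*(-14444) = ((-5 - 2100) + 3402)*(-14444) = (-2105 + 3402)*(-14444) = 1297*(-14444) = -18733868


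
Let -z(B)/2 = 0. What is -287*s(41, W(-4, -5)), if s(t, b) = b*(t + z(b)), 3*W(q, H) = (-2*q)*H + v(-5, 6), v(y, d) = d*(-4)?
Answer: 753088/3 ≈ 2.5103e+5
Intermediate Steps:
v(y, d) = -4*d
z(B) = 0 (z(B) = -2*0 = 0)
W(q, H) = -8 - 2*H*q/3 (W(q, H) = ((-2*q)*H - 4*6)/3 = (-2*H*q - 24)/3 = (-24 - 2*H*q)/3 = -8 - 2*H*q/3)
s(t, b) = b*t (s(t, b) = b*(t + 0) = b*t)
-287*s(41, W(-4, -5)) = -287*(-8 - ⅔*(-5)*(-4))*41 = -287*(-8 - 40/3)*41 = -(-18368)*41/3 = -287*(-2624/3) = 753088/3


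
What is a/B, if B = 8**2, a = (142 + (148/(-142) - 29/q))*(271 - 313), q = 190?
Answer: -39888681/431680 ≈ -92.403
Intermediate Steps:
a = -39888681/6745 (a = (142 + (148/(-142) - 29/190))*(271 - 313) = (142 + (148*(-1/142) - 29*1/190))*(-42) = (142 + (-74/71 - 29/190))*(-42) = (142 - 16119/13490)*(-42) = (1899461/13490)*(-42) = -39888681/6745 ≈ -5913.8)
B = 64
a/B = -39888681/6745/64 = -39888681/6745*1/64 = -39888681/431680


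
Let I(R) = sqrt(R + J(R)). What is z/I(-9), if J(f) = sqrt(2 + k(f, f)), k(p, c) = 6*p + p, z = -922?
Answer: -922/sqrt(-9 + I*sqrt(61)) ≈ -93.432 + 250.22*I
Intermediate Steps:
k(p, c) = 7*p
J(f) = sqrt(2 + 7*f)
I(R) = sqrt(R + sqrt(2 + 7*R))
z/I(-9) = -922/sqrt(-9 + sqrt(2 + 7*(-9))) = -922/sqrt(-9 + sqrt(2 - 63)) = -922/sqrt(-9 + sqrt(-61)) = -922/sqrt(-9 + I*sqrt(61))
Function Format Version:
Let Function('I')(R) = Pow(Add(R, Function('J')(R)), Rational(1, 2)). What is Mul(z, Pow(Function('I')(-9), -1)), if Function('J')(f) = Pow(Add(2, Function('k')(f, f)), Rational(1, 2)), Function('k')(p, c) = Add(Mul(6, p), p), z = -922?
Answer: Mul(-922, Pow(Add(-9, Mul(I, Pow(61, Rational(1, 2)))), Rational(-1, 2))) ≈ Add(-93.432, Mul(250.22, I))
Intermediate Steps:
Function('k')(p, c) = Mul(7, p)
Function('J')(f) = Pow(Add(2, Mul(7, f)), Rational(1, 2))
Function('I')(R) = Pow(Add(R, Pow(Add(2, Mul(7, R)), Rational(1, 2))), Rational(1, 2))
Mul(z, Pow(Function('I')(-9), -1)) = Mul(-922, Pow(Pow(Add(-9, Pow(Add(2, Mul(7, -9)), Rational(1, 2))), Rational(1, 2)), -1)) = Mul(-922, Pow(Pow(Add(-9, Pow(Add(2, -63), Rational(1, 2))), Rational(1, 2)), -1)) = Mul(-922, Pow(Pow(Add(-9, Pow(-61, Rational(1, 2))), Rational(1, 2)), -1)) = Mul(-922, Pow(Pow(Add(-9, Mul(I, Pow(61, Rational(1, 2)))), Rational(1, 2)), -1)) = Mul(-922, Pow(Add(-9, Mul(I, Pow(61, Rational(1, 2)))), Rational(-1, 2)))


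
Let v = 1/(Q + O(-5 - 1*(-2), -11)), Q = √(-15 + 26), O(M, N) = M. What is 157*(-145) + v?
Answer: -45527/2 + √11/2 ≈ -22762.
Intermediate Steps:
Q = √11 ≈ 3.3166
v = 1/(-3 + √11) (v = 1/(√11 + (-5 - 1*(-2))) = 1/(√11 + (-5 + 2)) = 1/(√11 - 3) = 1/(-3 + √11) ≈ 3.1583)
157*(-145) + v = 157*(-145) + (3/2 + √11/2) = -22765 + (3/2 + √11/2) = -45527/2 + √11/2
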